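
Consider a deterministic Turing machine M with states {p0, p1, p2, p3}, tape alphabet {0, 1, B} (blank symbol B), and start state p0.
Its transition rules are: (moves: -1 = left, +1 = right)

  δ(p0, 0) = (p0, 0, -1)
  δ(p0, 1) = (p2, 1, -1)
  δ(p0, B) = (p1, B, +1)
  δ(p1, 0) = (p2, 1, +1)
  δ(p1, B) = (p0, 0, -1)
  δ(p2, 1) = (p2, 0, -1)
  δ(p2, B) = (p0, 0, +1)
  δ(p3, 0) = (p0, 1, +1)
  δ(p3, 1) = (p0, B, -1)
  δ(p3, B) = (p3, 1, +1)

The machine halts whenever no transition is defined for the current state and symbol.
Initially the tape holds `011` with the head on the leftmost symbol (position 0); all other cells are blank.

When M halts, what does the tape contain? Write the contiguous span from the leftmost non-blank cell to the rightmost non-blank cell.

p0 | BB[0]11   read 0 → write 0, move -1, go to p0
p0 | B[B]011   read B → write B, move +1, go to p1
p1 | BB[0]11   read 0 → write 1, move +1, go to p2
p2 | BB1[1]1   read 1 → write 0, move -1, go to p2
p2 | BB[1]01   read 1 → write 0, move -1, go to p2
p2 | B[B]001   read B → write 0, move +1, go to p0
p0 | B0[0]01   read 0 → write 0, move -1, go to p0
p0 | B[0]001   read 0 → write 0, move -1, go to p0
p0 | [B]0001   read B → write B, move +1, go to p1
p1 | B[0]001   read 0 → write 1, move +1, go to p2
p2 | B1[0]01
The non-blank tape span at halt is 1001.

1001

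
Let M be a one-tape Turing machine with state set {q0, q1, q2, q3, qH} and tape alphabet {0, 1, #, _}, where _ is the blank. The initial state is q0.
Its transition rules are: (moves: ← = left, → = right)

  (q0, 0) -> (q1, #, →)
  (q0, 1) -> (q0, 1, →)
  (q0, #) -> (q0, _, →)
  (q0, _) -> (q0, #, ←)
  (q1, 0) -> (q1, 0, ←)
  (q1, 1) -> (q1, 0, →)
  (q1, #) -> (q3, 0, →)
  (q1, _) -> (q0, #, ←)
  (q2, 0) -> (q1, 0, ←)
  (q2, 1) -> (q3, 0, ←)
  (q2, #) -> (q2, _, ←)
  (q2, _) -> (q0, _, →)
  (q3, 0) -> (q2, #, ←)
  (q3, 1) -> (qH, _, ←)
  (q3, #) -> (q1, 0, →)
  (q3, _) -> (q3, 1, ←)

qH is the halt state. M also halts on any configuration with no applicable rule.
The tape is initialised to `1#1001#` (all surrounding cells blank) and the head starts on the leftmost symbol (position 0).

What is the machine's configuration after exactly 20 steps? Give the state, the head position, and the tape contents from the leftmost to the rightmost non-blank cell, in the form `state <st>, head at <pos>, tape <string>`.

q0 | [1]#1001#   read 1 → write 1, move →, go to q0
q0 | 1[#]1001#   read # → write _, move →, go to q0
q0 | 1_[1]001#   read 1 → write 1, move →, go to q0
q0 | 1_1[0]01#   read 0 → write #, move →, go to q1
q1 | 1_1#[0]1#   read 0 → write 0, move ←, go to q1
q1 | 1_1[#]01#   read # → write 0, move →, go to q3
q3 | 1_10[0]1#   read 0 → write #, move ←, go to q2
q2 | 1_1[0]#1#   read 0 → write 0, move ←, go to q1
q1 | 1_[1]0#1#   read 1 → write 0, move →, go to q1
q1 | 1_0[0]#1#   read 0 → write 0, move ←, go to q1
q1 | 1_[0]0#1#   read 0 → write 0, move ←, go to q1
q1 | 1[_]00#1#   read _ → write #, move ←, go to q0
q0 | [1]#00#1#   read 1 → write 1, move →, go to q0
q0 | 1[#]00#1#   read # → write _, move →, go to q0
q0 | 1_[0]0#1#   read 0 → write #, move →, go to q1
q1 | 1_#[0]#1#   read 0 → write 0, move ←, go to q1
q1 | 1_[#]0#1#   read # → write 0, move →, go to q3
q3 | 1_0[0]#1#   read 0 → write #, move ←, go to q2
q2 | 1_[0]##1#   read 0 → write 0, move ←, go to q1
q1 | 1[_]0##1#   read _ → write #, move ←, go to q0
q0 | [1]#0##1#
After 20 steps: state q0, head at 0, tape 1#0##1#.

state q0, head at 0, tape 1#0##1#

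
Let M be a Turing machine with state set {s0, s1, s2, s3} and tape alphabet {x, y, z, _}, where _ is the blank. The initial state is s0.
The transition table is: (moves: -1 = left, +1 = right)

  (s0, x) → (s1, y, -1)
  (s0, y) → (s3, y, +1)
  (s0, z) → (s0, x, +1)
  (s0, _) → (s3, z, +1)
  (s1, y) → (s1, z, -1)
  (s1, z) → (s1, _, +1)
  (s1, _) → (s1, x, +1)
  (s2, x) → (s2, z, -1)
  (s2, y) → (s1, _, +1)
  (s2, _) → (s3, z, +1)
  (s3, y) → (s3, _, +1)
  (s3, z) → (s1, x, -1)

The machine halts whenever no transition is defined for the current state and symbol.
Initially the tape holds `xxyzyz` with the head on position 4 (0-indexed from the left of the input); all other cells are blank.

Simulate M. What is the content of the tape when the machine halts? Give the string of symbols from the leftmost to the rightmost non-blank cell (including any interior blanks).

xxy__x

state=s0 head=4 tape=xxyz[y]z   (s0,y)→(s3,y,+1)
state=s3 head=5 tape=xxyzy[z]   (s3,z)→(s1,x,-1)
state=s1 head=4 tape=xxyz[y]x   (s1,y)→(s1,z,-1)
state=s1 head=3 tape=xxy[z]zx   (s1,z)→(s1,_,+1)
state=s1 head=4 tape=xxy_[z]x   (s1,z)→(s1,_,+1)
state=s1 head=5 tape=xxy__[x]
The non-blank tape span at halt is xxy__x.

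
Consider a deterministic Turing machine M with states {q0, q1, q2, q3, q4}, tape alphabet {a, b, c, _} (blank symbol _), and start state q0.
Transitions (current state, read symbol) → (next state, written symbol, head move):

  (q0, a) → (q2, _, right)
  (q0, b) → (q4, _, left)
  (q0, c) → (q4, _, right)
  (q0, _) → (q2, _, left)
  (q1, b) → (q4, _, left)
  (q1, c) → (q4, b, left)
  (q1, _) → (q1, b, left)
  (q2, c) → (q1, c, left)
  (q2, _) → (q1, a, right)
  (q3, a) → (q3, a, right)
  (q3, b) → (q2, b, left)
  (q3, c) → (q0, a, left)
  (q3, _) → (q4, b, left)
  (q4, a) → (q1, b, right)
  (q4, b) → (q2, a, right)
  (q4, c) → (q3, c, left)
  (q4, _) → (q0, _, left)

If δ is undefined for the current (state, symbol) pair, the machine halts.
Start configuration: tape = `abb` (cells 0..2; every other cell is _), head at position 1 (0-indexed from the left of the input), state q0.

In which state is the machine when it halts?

q1

state=q0 head=1 tape=___a[b]b   (q0,b)→(q4,_,left)
state=q4 head=0 tape=___[a]_b   (q4,a)→(q1,b,right)
state=q1 head=1 tape=___b[_]b   (q1,_)→(q1,b,left)
state=q1 head=0 tape=___[b]bb   (q1,b)→(q4,_,left)
state=q4 head=-1 tape=__[_]_bb   (q4,_)→(q0,_,left)
state=q0 head=-2 tape=_[_]__bb   (q0,_)→(q2,_,left)
state=q2 head=-3 tape=[_]___bb   (q2,_)→(q1,a,right)
state=q1 head=-2 tape=a[_]__bb   (q1,_)→(q1,b,left)
state=q1 head=-3 tape=[a]b__bb
No transition is defined for (q1, a); M halts in state q1.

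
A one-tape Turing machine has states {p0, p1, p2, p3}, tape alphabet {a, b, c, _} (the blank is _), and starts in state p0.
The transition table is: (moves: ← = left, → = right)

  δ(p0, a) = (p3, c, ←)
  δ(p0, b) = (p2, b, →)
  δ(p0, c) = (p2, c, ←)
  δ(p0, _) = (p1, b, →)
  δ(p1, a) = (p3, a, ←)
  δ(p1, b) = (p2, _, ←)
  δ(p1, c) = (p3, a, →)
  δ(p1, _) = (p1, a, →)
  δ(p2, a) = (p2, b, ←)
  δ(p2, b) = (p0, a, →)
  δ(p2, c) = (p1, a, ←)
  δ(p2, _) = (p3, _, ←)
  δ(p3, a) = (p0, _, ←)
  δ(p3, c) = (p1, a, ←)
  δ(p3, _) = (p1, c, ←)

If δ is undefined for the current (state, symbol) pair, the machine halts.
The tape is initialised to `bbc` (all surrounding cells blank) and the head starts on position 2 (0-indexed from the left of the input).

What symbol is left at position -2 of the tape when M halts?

a

p0 | ____bb[c]   read c → write c, move ←, go to p2
p2 | ____b[b]c   read b → write a, move →, go to p0
p0 | ____ba[c]   read c → write c, move ←, go to p2
p2 | ____b[a]c   read a → write b, move ←, go to p2
p2 | ____[b]bc   read b → write a, move →, go to p0
p0 | ____a[b]c   read b → write b, move →, go to p2
p2 | ____ab[c]   read c → write a, move ←, go to p1
p1 | ____a[b]a   read b → write _, move ←, go to p2
p2 | ____[a]_a   read a → write b, move ←, go to p2
p2 | ___[_]b_a   read _ → write _, move ←, go to p3
p3 | __[_]_b_a   read _ → write c, move ←, go to p1
p1 | _[_]c_b_a   read _ → write a, move →, go to p1
p1 | _a[c]_b_a   read c → write a, move →, go to p3
p3 | _aa[_]b_a   read _ → write c, move ←, go to p1
p1 | _a[a]cb_a   read a → write a, move ←, go to p3
p3 | _[a]acb_a   read a → write _, move ←, go to p0
p0 | [_]_acb_a   read _ → write b, move →, go to p1
p1 | b[_]acb_a   read _ → write a, move →, go to p1
p1 | ba[a]cb_a   read a → write a, move ←, go to p3
p3 | b[a]acb_a   read a → write _, move ←, go to p0
p0 | [b]_acb_a   read b → write b, move →, go to p2
p2 | b[_]acb_a   read _ → write _, move ←, go to p3
p3 | [b]_acb_a
Cell -2 holds a when M halts.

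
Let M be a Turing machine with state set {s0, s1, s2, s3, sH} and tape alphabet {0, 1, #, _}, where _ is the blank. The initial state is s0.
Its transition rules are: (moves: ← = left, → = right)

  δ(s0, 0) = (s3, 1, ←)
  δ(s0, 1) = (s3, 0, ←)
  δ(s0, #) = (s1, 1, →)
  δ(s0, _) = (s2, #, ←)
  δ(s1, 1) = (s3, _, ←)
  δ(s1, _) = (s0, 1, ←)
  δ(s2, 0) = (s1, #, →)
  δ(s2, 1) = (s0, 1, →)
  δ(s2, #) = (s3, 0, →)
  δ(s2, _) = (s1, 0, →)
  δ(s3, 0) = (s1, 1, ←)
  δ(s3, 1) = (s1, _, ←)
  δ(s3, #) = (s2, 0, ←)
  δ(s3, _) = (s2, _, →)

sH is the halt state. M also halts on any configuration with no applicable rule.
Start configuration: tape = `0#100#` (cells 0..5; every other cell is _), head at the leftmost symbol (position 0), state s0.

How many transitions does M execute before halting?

18

state=s0 head=0 tape=___[0]#100#   (s0,0)→(s3,1,←)
state=s3 head=-1 tape=__[_]1#100#   (s3,_)→(s2,_,→)
state=s2 head=0 tape=___[1]#100#   (s2,1)→(s0,1,→)
state=s0 head=1 tape=___1[#]100#   (s0,#)→(s1,1,→)
state=s1 head=2 tape=___11[1]00#   (s1,1)→(s3,_,←)
state=s3 head=1 tape=___1[1]_00#   (s3,1)→(s1,_,←)
state=s1 head=0 tape=___[1]__00#   (s1,1)→(s3,_,←)
state=s3 head=-1 tape=__[_]___00#   (s3,_)→(s2,_,→)
state=s2 head=0 tape=___[_]__00#   (s2,_)→(s1,0,→)
state=s1 head=1 tape=___0[_]_00#   (s1,_)→(s0,1,←)
state=s0 head=0 tape=___[0]1_00#   (s0,0)→(s3,1,←)
state=s3 head=-1 tape=__[_]11_00#   (s3,_)→(s2,_,→)
state=s2 head=0 tape=___[1]1_00#   (s2,1)→(s0,1,→)
state=s0 head=1 tape=___1[1]_00#   (s0,1)→(s3,0,←)
state=s3 head=0 tape=___[1]0_00#   (s3,1)→(s1,_,←)
state=s1 head=-1 tape=__[_]_0_00#   (s1,_)→(s0,1,←)
state=s0 head=-2 tape=_[_]1_0_00#   (s0,_)→(s2,#,←)
state=s2 head=-3 tape=[_]#1_0_00#   (s2,_)→(s1,0,→)
state=s1 head=-2 tape=0[#]1_0_00#
M halts after 18 transitions.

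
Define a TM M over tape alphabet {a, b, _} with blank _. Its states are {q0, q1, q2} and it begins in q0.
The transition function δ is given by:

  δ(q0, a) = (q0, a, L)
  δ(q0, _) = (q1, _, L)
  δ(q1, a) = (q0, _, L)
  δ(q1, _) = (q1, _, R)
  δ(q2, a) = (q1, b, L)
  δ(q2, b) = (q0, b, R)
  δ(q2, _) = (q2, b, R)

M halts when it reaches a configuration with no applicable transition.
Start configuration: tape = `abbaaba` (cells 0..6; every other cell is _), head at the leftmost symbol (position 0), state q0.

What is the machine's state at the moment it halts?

q0 | __[a]bbaaba   read a → write a, move L, go to q0
q0 | _[_]abbaaba   read _ → write _, move L, go to q1
q1 | [_]_abbaaba   read _ → write _, move R, go to q1
q1 | _[_]abbaaba   read _ → write _, move R, go to q1
q1 | __[a]bbaaba   read a → write _, move L, go to q0
q0 | _[_]_bbaaba   read _ → write _, move L, go to q1
q1 | [_]__bbaaba   read _ → write _, move R, go to q1
q1 | _[_]_bbaaba   read _ → write _, move R, go to q1
q1 | __[_]bbaaba   read _ → write _, move R, go to q1
q1 | ___[b]baaba
No transition is defined for (q1, b); M halts in state q1.

q1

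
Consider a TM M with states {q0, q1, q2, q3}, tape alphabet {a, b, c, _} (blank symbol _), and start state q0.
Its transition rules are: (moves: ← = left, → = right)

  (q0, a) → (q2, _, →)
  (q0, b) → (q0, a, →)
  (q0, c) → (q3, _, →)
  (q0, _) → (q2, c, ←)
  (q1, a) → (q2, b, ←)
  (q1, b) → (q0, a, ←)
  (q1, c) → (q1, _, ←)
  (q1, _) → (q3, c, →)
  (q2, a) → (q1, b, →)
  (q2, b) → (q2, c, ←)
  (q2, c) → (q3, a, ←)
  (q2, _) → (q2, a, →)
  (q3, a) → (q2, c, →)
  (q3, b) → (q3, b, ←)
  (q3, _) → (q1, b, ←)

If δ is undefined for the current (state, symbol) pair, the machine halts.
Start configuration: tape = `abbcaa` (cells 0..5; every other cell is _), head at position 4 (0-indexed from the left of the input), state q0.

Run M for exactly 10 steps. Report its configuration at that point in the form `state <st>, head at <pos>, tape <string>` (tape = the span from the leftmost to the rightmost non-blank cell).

state=q0 head=4 tape=abbc[a]a__   (q0,a)→(q2,_,→)
state=q2 head=5 tape=abbc_[a]__   (q2,a)→(q1,b,→)
state=q1 head=6 tape=abbc_b[_]_   (q1,_)→(q3,c,→)
state=q3 head=7 tape=abbc_bc[_]   (q3,_)→(q1,b,←)
state=q1 head=6 tape=abbc_b[c]b   (q1,c)→(q1,_,←)
state=q1 head=5 tape=abbc_[b]_b   (q1,b)→(q0,a,←)
state=q0 head=4 tape=abbc[_]a_b   (q0,_)→(q2,c,←)
state=q2 head=3 tape=abb[c]ca_b   (q2,c)→(q3,a,←)
state=q3 head=2 tape=ab[b]aca_b   (q3,b)→(q3,b,←)
state=q3 head=1 tape=a[b]baca_b   (q3,b)→(q3,b,←)
state=q3 head=0 tape=[a]bbaca_b
After 10 steps: state q3, head at 0, tape abbaca_b.

state q3, head at 0, tape abbaca_b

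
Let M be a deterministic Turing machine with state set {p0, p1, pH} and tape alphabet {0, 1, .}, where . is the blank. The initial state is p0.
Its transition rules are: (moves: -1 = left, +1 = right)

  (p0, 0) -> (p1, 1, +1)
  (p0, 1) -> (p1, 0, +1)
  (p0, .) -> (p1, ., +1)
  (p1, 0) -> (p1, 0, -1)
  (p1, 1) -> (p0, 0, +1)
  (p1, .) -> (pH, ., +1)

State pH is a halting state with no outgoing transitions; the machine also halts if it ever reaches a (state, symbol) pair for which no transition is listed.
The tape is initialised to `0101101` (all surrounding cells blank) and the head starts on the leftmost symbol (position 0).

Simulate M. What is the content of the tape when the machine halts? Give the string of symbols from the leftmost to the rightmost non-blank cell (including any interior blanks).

p0 | [0]101101...   read 0 → write 1, move +1, go to p1
p1 | 1[1]01101...   read 1 → write 0, move +1, go to p0
p0 | 10[0]1101...   read 0 → write 1, move +1, go to p1
p1 | 101[1]101...   read 1 → write 0, move +1, go to p0
p0 | 1010[1]01...   read 1 → write 0, move +1, go to p1
p1 | 10100[0]1...   read 0 → write 0, move -1, go to p1
p1 | 1010[0]01...   read 0 → write 0, move -1, go to p1
p1 | 101[0]001...   read 0 → write 0, move -1, go to p1
p1 | 10[1]0001...   read 1 → write 0, move +1, go to p0
p0 | 100[0]001...   read 0 → write 1, move +1, go to p1
p1 | 1001[0]01...   read 0 → write 0, move -1, go to p1
p1 | 100[1]001...   read 1 → write 0, move +1, go to p0
p0 | 1000[0]01...   read 0 → write 1, move +1, go to p1
p1 | 10001[0]1...   read 0 → write 0, move -1, go to p1
p1 | 1000[1]01...   read 1 → write 0, move +1, go to p0
p0 | 10000[0]1...   read 0 → write 1, move +1, go to p1
p1 | 100001[1]...   read 1 → write 0, move +1, go to p0
p0 | 1000010[.]..   read . → write ., move +1, go to p1
p1 | 1000010.[.].   read . → write ., move +1, go to pH
pH | 1000010..[.]
The non-blank tape span at halt is 1000010.

1000010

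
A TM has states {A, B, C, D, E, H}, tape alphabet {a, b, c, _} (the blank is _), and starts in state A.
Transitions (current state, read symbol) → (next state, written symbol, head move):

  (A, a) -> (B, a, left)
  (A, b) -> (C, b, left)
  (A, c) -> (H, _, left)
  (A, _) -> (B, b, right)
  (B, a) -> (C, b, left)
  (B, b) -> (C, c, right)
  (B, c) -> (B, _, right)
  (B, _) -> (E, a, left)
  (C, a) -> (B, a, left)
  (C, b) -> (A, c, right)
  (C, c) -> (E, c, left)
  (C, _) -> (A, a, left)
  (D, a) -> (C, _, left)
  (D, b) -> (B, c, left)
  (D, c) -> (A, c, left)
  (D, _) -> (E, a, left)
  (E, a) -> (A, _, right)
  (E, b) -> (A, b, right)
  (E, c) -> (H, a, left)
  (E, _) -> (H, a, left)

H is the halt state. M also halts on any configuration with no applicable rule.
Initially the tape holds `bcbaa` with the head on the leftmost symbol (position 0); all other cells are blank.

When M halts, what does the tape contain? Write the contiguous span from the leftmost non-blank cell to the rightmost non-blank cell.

acbbcbaa

A | ____[b]cbaa   read b → write b, move left, go to C
C | ___[_]bcbaa   read _ → write a, move left, go to A
A | __[_]abcbaa   read _ → write b, move right, go to B
B | __b[a]bcbaa   read a → write b, move left, go to C
C | __[b]bbcbaa   read b → write c, move right, go to A
A | __c[b]bcbaa   read b → write b, move left, go to C
C | __[c]bbcbaa   read c → write c, move left, go to E
E | _[_]cbbcbaa   read _ → write a, move left, go to H
H | [_]acbbcbaa
The non-blank tape span at halt is acbbcbaa.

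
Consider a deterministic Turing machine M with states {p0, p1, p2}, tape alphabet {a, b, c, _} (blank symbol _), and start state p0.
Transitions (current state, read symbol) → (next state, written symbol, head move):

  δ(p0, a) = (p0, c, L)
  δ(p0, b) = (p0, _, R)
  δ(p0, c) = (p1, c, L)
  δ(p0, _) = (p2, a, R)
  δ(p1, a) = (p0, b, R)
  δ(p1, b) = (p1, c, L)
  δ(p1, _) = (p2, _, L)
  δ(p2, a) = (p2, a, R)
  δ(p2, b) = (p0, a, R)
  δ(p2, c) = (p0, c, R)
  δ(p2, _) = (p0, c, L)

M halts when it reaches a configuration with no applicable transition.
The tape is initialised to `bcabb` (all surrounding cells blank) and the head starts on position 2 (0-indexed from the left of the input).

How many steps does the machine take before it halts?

10

p0 | ___bc[a]bb   read a → write c, move L, go to p0
p0 | ___b[c]cbb   read c → write c, move L, go to p1
p1 | ___[b]ccbb   read b → write c, move L, go to p1
p1 | __[_]cccbb   read _ → write _, move L, go to p2
p2 | _[_]_cccbb   read _ → write c, move L, go to p0
p0 | [_]c_cccbb   read _ → write a, move R, go to p2
p2 | a[c]_cccbb   read c → write c, move R, go to p0
p0 | ac[_]cccbb   read _ → write a, move R, go to p2
p2 | aca[c]ccbb   read c → write c, move R, go to p0
p0 | acac[c]cbb   read c → write c, move L, go to p1
p1 | aca[c]ccbb
M halts after 10 transitions.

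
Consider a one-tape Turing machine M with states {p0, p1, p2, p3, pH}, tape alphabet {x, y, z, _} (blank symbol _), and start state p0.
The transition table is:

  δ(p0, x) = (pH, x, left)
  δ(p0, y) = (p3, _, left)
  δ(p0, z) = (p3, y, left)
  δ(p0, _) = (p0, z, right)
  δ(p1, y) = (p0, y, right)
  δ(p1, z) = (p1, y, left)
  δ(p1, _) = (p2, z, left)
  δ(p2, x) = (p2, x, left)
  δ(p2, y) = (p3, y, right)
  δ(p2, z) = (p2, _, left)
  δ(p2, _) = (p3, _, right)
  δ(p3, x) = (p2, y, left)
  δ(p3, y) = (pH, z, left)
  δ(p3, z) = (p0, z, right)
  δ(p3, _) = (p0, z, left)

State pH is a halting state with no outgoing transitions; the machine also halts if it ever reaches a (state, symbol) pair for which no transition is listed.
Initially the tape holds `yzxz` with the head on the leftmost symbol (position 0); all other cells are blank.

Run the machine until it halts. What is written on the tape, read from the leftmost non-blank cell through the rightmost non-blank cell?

state=p0 head=0 tape=__[y]zxz   (p0,y)→(p3,_,left)
state=p3 head=-1 tape=_[_]_zxz   (p3,_)→(p0,z,left)
state=p0 head=-2 tape=[_]z_zxz   (p0,_)→(p0,z,right)
state=p0 head=-1 tape=z[z]_zxz   (p0,z)→(p3,y,left)
state=p3 head=-2 tape=[z]y_zxz   (p3,z)→(p0,z,right)
state=p0 head=-1 tape=z[y]_zxz   (p0,y)→(p3,_,left)
state=p3 head=-2 tape=[z]__zxz   (p3,z)→(p0,z,right)
state=p0 head=-1 tape=z[_]_zxz   (p0,_)→(p0,z,right)
state=p0 head=0 tape=zz[_]zxz   (p0,_)→(p0,z,right)
state=p0 head=1 tape=zzz[z]xz   (p0,z)→(p3,y,left)
state=p3 head=0 tape=zz[z]yxz   (p3,z)→(p0,z,right)
state=p0 head=1 tape=zzz[y]xz   (p0,y)→(p3,_,left)
state=p3 head=0 tape=zz[z]_xz   (p3,z)→(p0,z,right)
state=p0 head=1 tape=zzz[_]xz   (p0,_)→(p0,z,right)
state=p0 head=2 tape=zzzz[x]z   (p0,x)→(pH,x,left)
state=pH head=1 tape=zzz[z]xz
The non-blank tape span at halt is zzzzxz.

zzzzxz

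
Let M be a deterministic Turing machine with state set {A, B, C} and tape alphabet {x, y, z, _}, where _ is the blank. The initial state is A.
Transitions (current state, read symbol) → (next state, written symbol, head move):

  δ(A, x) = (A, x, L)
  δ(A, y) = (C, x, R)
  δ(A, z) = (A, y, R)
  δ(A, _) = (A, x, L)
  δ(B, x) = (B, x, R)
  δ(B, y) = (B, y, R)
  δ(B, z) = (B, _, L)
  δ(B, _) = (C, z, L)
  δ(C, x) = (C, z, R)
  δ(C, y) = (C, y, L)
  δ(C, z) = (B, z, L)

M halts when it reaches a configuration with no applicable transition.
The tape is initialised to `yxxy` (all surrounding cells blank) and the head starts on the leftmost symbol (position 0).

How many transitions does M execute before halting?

A | __[y]xxy   read y → write x, move R, go to C
C | __x[x]xy   read x → write z, move R, go to C
C | __xz[x]y   read x → write z, move R, go to C
C | __xzz[y]   read y → write y, move L, go to C
C | __xz[z]y   read z → write z, move L, go to B
B | __x[z]zy   read z → write _, move L, go to B
B | __[x]_zy   read x → write x, move R, go to B
B | __x[_]zy   read _ → write z, move L, go to C
C | __[x]zzy   read x → write z, move R, go to C
C | __z[z]zy   read z → write z, move L, go to B
B | __[z]zzy   read z → write _, move L, go to B
B | _[_]_zzy   read _ → write z, move L, go to C
C | [_]z_zzy
M halts after 12 transitions.

12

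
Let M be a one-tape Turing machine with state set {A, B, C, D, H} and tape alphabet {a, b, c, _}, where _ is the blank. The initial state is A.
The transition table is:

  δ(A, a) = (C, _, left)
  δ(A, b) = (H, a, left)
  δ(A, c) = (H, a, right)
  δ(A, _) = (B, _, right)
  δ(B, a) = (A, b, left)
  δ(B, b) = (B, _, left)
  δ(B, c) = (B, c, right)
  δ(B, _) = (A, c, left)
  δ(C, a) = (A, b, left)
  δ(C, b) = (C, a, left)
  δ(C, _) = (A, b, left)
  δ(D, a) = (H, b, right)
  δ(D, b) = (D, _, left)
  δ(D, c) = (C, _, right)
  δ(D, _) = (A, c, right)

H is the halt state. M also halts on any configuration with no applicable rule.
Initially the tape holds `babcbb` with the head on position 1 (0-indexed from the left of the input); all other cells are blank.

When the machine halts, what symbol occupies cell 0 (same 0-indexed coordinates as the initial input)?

A | ___b[a]bcbb   read a → write _, move left, go to C
C | ___[b]_bcbb   read b → write a, move left, go to C
C | __[_]a_bcbb   read _ → write b, move left, go to A
A | _[_]ba_bcbb   read _ → write _, move right, go to B
B | __[b]a_bcbb   read b → write _, move left, go to B
B | _[_]_a_bcbb   read _ → write c, move left, go to A
A | [_]c_a_bcbb   read _ → write _, move right, go to B
B | _[c]_a_bcbb   read c → write c, move right, go to B
B | _c[_]a_bcbb   read _ → write c, move left, go to A
A | _[c]ca_bcbb   read c → write a, move right, go to H
H | _a[c]a_bcbb
Cell 0 holds a when M halts.

a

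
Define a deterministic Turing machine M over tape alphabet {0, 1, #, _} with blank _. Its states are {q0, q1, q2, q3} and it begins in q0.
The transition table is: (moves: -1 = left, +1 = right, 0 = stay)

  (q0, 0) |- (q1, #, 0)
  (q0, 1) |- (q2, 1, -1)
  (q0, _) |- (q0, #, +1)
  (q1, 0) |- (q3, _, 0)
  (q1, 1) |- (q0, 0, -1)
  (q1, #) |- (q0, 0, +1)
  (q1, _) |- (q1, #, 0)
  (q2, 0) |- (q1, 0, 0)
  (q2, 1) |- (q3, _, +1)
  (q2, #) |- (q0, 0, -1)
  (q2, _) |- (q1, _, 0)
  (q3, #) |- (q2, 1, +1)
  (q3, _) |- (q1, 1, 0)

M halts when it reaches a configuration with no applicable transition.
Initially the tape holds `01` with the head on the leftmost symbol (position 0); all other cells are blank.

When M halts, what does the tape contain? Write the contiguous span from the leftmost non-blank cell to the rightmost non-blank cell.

state=q0 head=0 tape=_[0]1   (q0,0)→(q1,#,0)
state=q1 head=0 tape=_[#]1   (q1,#)→(q0,0,+1)
state=q0 head=1 tape=_0[1]   (q0,1)→(q2,1,-1)
state=q2 head=0 tape=_[0]1   (q2,0)→(q1,0,0)
state=q1 head=0 tape=_[0]1   (q1,0)→(q3,_,0)
state=q3 head=0 tape=_[_]1   (q3,_)→(q1,1,0)
state=q1 head=0 tape=_[1]1   (q1,1)→(q0,0,-1)
state=q0 head=-1 tape=[_]01   (q0,_)→(q0,#,+1)
state=q0 head=0 tape=#[0]1   (q0,0)→(q1,#,0)
state=q1 head=0 tape=#[#]1   (q1,#)→(q0,0,+1)
state=q0 head=1 tape=#0[1]   (q0,1)→(q2,1,-1)
state=q2 head=0 tape=#[0]1   (q2,0)→(q1,0,0)
state=q1 head=0 tape=#[0]1   (q1,0)→(q3,_,0)
state=q3 head=0 tape=#[_]1   (q3,_)→(q1,1,0)
state=q1 head=0 tape=#[1]1   (q1,1)→(q0,0,-1)
state=q0 head=-1 tape=[#]01
The non-blank tape span at halt is #01.

#01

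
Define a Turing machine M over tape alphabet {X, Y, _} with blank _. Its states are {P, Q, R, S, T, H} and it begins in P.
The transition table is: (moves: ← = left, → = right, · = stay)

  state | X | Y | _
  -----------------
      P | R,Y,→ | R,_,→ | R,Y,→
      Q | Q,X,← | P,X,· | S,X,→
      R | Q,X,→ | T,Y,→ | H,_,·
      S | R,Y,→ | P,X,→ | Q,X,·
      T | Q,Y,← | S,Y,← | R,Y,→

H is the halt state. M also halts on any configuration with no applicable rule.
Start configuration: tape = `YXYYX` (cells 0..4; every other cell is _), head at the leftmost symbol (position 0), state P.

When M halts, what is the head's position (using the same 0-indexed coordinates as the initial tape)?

P | [Y]XYYX__   read Y → write _, move →, go to R
R | _[X]YYX__   read X → write X, move →, go to Q
Q | _X[Y]YX__   read Y → write X, move ·, go to P
P | _X[X]YX__   read X → write Y, move →, go to R
R | _XY[Y]X__   read Y → write Y, move →, go to T
T | _XYY[X]__   read X → write Y, move ←, go to Q
Q | _XY[Y]Y__   read Y → write X, move ·, go to P
P | _XY[X]Y__   read X → write Y, move →, go to R
R | _XYY[Y]__   read Y → write Y, move →, go to T
T | _XYYY[_]_   read _ → write Y, move →, go to R
R | _XYYYY[_]   read _ → write _, move ·, go to H
H | _XYYYY[_]
At halt the head is at cell 6.

6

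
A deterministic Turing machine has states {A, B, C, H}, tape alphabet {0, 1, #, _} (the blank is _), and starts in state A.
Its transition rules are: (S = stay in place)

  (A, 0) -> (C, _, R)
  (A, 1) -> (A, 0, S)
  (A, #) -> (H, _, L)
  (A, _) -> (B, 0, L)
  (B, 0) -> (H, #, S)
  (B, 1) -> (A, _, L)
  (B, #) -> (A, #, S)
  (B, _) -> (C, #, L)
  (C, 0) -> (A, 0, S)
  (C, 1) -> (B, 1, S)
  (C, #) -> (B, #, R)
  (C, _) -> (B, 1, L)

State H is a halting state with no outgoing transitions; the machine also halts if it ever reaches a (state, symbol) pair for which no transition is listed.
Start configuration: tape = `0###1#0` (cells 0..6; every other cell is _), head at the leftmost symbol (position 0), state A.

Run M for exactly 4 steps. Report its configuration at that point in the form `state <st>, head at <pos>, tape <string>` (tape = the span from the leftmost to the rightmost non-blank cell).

A | [0]###1#0   read 0 → write _, move R, go to C
C | _[#]##1#0   read # → write #, move R, go to B
B | _#[#]#1#0   read # → write #, move S, go to A
A | _#[#]#1#0   read # → write _, move L, go to H
H | _[#]_#1#0
After 4 steps: state H, head at 1, tape #_#1#0.

state H, head at 1, tape #_#1#0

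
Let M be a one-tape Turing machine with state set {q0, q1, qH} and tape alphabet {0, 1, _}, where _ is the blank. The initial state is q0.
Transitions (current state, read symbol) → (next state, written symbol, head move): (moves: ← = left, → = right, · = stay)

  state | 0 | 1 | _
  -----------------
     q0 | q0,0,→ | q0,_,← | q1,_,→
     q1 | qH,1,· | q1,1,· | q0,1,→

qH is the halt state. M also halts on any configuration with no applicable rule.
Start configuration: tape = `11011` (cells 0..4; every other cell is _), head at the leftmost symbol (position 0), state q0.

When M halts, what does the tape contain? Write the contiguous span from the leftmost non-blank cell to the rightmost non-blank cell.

q0 | _[1]1011   read 1 → write _, move ←, go to q0
q0 | [_]_1011   read _ → write _, move →, go to q1
q1 | _[_]1011   read _ → write 1, move →, go to q0
q0 | _1[1]011   read 1 → write _, move ←, go to q0
q0 | _[1]_011   read 1 → write _, move ←, go to q0
q0 | [_]__011   read _ → write _, move →, go to q1
q1 | _[_]_011   read _ → write 1, move →, go to q0
q0 | _1[_]011   read _ → write _, move →, go to q1
q1 | _1_[0]11   read 0 → write 1, move ·, go to qH
qH | _1_[1]11
The non-blank tape span at halt is 1_111.

1_111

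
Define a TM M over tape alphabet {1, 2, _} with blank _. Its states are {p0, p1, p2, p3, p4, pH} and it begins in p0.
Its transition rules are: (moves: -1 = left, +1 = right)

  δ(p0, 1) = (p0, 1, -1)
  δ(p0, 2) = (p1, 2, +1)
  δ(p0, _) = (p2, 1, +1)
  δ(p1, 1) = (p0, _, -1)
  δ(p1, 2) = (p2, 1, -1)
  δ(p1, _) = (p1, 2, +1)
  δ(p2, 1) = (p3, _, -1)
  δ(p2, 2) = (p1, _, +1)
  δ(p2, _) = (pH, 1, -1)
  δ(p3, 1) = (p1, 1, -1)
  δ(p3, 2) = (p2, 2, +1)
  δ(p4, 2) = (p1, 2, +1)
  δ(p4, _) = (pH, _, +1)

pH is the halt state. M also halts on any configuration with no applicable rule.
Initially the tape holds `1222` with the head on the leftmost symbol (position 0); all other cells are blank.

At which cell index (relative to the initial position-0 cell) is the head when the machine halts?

0

p0 | __[1]222   read 1 → write 1, move -1, go to p0
p0 | _[_]1222   read _ → write 1, move +1, go to p2
p2 | _1[1]222   read 1 → write _, move -1, go to p3
p3 | _[1]_222   read 1 → write 1, move -1, go to p1
p1 | [_]1_222   read _ → write 2, move +1, go to p1
p1 | 2[1]_222   read 1 → write _, move -1, go to p0
p0 | [2]__222   read 2 → write 2, move +1, go to p1
p1 | 2[_]_222   read _ → write 2, move +1, go to p1
p1 | 22[_]222   read _ → write 2, move +1, go to p1
p1 | 222[2]22   read 2 → write 1, move -1, go to p2
p2 | 22[2]122   read 2 → write _, move +1, go to p1
p1 | 22_[1]22   read 1 → write _, move -1, go to p0
p0 | 22[_]_22   read _ → write 1, move +1, go to p2
p2 | 221[_]22   read _ → write 1, move -1, go to pH
pH | 22[1]122
At halt the head is at cell 0.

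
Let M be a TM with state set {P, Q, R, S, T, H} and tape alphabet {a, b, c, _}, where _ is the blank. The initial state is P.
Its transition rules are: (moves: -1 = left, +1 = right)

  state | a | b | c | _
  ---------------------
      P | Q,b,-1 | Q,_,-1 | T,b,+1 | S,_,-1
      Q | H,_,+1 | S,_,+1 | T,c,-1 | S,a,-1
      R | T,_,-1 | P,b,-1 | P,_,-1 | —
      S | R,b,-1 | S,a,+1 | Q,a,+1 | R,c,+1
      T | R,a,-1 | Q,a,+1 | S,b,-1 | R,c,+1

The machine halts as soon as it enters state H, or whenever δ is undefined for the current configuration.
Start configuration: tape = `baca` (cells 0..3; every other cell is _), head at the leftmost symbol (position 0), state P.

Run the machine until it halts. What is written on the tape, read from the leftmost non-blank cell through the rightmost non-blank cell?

c_bba_aca

state=P head=0 tape=_____[b]aca   (P,b)→(Q,_,-1)
state=Q head=-1 tape=____[_]_aca   (Q,_)→(S,a,-1)
state=S head=-2 tape=___[_]a_aca   (S,_)→(R,c,+1)
state=R head=-1 tape=___c[a]_aca   (R,a)→(T,_,-1)
state=T head=-2 tape=___[c]__aca   (T,c)→(S,b,-1)
state=S head=-3 tape=__[_]b__aca   (S,_)→(R,c,+1)
state=R head=-2 tape=__c[b]__aca   (R,b)→(P,b,-1)
state=P head=-3 tape=__[c]b__aca   (P,c)→(T,b,+1)
state=T head=-2 tape=__b[b]__aca   (T,b)→(Q,a,+1)
state=Q head=-1 tape=__ba[_]_aca   (Q,_)→(S,a,-1)
state=S head=-2 tape=__b[a]a_aca   (S,a)→(R,b,-1)
state=R head=-3 tape=__[b]ba_aca   (R,b)→(P,b,-1)
state=P head=-4 tape=_[_]bba_aca   (P,_)→(S,_,-1)
state=S head=-5 tape=[_]_bba_aca   (S,_)→(R,c,+1)
state=R head=-4 tape=c[_]bba_aca
The non-blank tape span at halt is c_bba_aca.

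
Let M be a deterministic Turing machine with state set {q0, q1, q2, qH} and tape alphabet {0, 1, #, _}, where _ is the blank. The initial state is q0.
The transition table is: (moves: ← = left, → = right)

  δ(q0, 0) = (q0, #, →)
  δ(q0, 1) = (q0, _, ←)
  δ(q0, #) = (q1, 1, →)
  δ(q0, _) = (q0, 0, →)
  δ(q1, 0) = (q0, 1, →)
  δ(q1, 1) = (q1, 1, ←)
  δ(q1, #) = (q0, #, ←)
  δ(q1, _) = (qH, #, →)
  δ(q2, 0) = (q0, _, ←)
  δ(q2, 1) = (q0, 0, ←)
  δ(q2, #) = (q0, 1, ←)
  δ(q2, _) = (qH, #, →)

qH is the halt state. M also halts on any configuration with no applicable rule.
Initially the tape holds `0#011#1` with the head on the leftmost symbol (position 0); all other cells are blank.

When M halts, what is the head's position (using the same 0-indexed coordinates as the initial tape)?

state=q0 head=0 tape=[0]#011#1   (q0,0)→(q0,#,→)
state=q0 head=1 tape=#[#]011#1   (q0,#)→(q1,1,→)
state=q1 head=2 tape=#1[0]11#1   (q1,0)→(q0,1,→)
state=q0 head=3 tape=#11[1]1#1   (q0,1)→(q0,_,←)
state=q0 head=2 tape=#1[1]_1#1   (q0,1)→(q0,_,←)
state=q0 head=1 tape=#[1]__1#1   (q0,1)→(q0,_,←)
state=q0 head=0 tape=[#]___1#1   (q0,#)→(q1,1,→)
state=q1 head=1 tape=1[_]__1#1   (q1,_)→(qH,#,→)
state=qH head=2 tape=1#[_]_1#1
At halt the head is at cell 2.

2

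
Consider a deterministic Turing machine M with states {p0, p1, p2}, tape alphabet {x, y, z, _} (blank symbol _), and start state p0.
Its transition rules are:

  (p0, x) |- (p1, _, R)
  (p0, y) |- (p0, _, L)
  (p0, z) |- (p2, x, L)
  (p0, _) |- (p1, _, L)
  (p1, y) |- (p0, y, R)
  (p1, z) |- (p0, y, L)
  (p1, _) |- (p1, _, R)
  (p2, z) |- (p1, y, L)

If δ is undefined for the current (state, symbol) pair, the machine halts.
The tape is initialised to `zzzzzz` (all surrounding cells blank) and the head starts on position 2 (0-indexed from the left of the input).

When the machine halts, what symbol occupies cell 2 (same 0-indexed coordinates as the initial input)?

x

p0 | __zz[z]zzz   read z → write x, move L, go to p2
p2 | __z[z]xzzz   read z → write y, move L, go to p1
p1 | __[z]yxzzz   read z → write y, move L, go to p0
p0 | _[_]yyxzzz   read _ → write _, move L, go to p1
p1 | [_]_yyxzzz   read _ → write _, move R, go to p1
p1 | _[_]yyxzzz   read _ → write _, move R, go to p1
p1 | __[y]yxzzz   read y → write y, move R, go to p0
p0 | __y[y]xzzz   read y → write _, move L, go to p0
p0 | __[y]_xzzz   read y → write _, move L, go to p0
p0 | _[_]__xzzz   read _ → write _, move L, go to p1
p1 | [_]___xzzz   read _ → write _, move R, go to p1
p1 | _[_]__xzzz   read _ → write _, move R, go to p1
p1 | __[_]_xzzz   read _ → write _, move R, go to p1
p1 | ___[_]xzzz   read _ → write _, move R, go to p1
p1 | ____[x]zzz
Cell 2 holds x when M halts.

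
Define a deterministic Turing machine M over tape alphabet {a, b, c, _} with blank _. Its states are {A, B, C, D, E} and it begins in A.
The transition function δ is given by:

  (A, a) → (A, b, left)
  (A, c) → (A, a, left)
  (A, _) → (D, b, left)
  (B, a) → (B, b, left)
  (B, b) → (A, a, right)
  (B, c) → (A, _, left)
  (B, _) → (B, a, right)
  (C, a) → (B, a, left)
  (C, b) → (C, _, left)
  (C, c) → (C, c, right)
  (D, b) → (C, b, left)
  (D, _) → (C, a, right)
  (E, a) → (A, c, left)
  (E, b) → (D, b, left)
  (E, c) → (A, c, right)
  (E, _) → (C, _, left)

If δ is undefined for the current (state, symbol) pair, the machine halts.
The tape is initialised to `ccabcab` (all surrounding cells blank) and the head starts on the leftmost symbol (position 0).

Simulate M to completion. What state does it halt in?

A

A | ____[c]cabcab   read c → write a, move left, go to A
A | ___[_]acabcab   read _ → write b, move left, go to D
D | __[_]bacabcab   read _ → write a, move right, go to C
C | __a[b]acabcab   read b → write _, move left, go to C
C | __[a]_acabcab   read a → write a, move left, go to B
B | _[_]a_acabcab   read _ → write a, move right, go to B
B | _a[a]_acabcab   read a → write b, move left, go to B
B | _[a]b_acabcab   read a → write b, move left, go to B
B | [_]bb_acabcab   read _ → write a, move right, go to B
B | a[b]b_acabcab   read b → write a, move right, go to A
A | aa[b]_acabcab
No transition is defined for (A, b); M halts in state A.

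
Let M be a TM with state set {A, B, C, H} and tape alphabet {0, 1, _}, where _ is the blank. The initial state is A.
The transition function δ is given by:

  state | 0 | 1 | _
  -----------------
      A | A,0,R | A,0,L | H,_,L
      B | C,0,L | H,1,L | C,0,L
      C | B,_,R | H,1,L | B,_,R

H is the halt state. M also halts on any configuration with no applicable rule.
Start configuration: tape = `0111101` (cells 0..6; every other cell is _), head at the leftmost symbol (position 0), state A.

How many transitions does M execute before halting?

state=A head=0 tape=[0]111101_   (A,0)→(A,0,R)
state=A head=1 tape=0[1]11101_   (A,1)→(A,0,L)
state=A head=0 tape=[0]011101_   (A,0)→(A,0,R)
state=A head=1 tape=0[0]11101_   (A,0)→(A,0,R)
state=A head=2 tape=00[1]1101_   (A,1)→(A,0,L)
state=A head=1 tape=0[0]01101_   (A,0)→(A,0,R)
state=A head=2 tape=00[0]1101_   (A,0)→(A,0,R)
state=A head=3 tape=000[1]101_   (A,1)→(A,0,L)
state=A head=2 tape=00[0]0101_   (A,0)→(A,0,R)
state=A head=3 tape=000[0]101_   (A,0)→(A,0,R)
state=A head=4 tape=0000[1]01_   (A,1)→(A,0,L)
state=A head=3 tape=000[0]001_   (A,0)→(A,0,R)
state=A head=4 tape=0000[0]01_   (A,0)→(A,0,R)
state=A head=5 tape=00000[0]1_   (A,0)→(A,0,R)
state=A head=6 tape=000000[1]_   (A,1)→(A,0,L)
state=A head=5 tape=00000[0]0_   (A,0)→(A,0,R)
state=A head=6 tape=000000[0]_   (A,0)→(A,0,R)
state=A head=7 tape=0000000[_]   (A,_)→(H,_,L)
state=H head=6 tape=000000[0]_
M halts after 18 transitions.

18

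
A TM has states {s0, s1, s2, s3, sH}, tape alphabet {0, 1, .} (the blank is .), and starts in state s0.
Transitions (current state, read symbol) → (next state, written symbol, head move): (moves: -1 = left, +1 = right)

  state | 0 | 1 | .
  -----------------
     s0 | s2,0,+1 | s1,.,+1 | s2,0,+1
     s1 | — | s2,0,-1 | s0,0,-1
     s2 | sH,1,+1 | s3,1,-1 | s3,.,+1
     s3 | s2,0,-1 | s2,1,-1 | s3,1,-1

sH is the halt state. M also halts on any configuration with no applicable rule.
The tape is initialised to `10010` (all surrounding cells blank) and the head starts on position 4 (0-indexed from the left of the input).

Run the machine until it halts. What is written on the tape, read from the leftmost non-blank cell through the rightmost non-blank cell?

1101011

state=s0 head=4 tape=1001[0]..   (s0,0)→(s2,0,+1)
state=s2 head=5 tape=10010[.].   (s2,.)→(s3,.,+1)
state=s3 head=6 tape=10010.[.]   (s3,.)→(s3,1,-1)
state=s3 head=5 tape=10010[.]1   (s3,.)→(s3,1,-1)
state=s3 head=4 tape=1001[0]11   (s3,0)→(s2,0,-1)
state=s2 head=3 tape=100[1]011   (s2,1)→(s3,1,-1)
state=s3 head=2 tape=10[0]1011   (s3,0)→(s2,0,-1)
state=s2 head=1 tape=1[0]01011   (s2,0)→(sH,1,+1)
state=sH head=2 tape=11[0]1011
The non-blank tape span at halt is 1101011.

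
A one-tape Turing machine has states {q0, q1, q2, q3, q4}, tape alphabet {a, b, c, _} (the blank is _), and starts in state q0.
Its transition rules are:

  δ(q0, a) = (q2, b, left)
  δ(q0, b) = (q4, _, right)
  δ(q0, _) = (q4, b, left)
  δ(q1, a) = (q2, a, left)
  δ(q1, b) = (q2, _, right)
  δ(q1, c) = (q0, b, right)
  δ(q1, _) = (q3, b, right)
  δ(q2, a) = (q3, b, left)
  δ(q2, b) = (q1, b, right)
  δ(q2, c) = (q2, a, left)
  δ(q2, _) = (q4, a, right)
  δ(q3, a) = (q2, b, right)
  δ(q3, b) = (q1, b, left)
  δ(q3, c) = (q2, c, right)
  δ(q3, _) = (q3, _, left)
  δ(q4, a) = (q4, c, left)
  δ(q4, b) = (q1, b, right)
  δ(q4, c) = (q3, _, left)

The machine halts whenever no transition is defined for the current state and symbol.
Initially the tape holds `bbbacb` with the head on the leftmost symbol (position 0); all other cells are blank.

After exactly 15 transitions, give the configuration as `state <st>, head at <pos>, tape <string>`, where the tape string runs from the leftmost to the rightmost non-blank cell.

state q0, head at 5, tape b_bbb

state=q0 head=0 tape=[b]bbacb   (q0,b)→(q4,_,right)
state=q4 head=1 tape=_[b]bacb   (q4,b)→(q1,b,right)
state=q1 head=2 tape=_b[b]acb   (q1,b)→(q2,_,right)
state=q2 head=3 tape=_b_[a]cb   (q2,a)→(q3,b,left)
state=q3 head=2 tape=_b[_]bcb   (q3,_)→(q3,_,left)
state=q3 head=1 tape=_[b]_bcb   (q3,b)→(q1,b,left)
state=q1 head=0 tape=[_]b_bcb   (q1,_)→(q3,b,right)
state=q3 head=1 tape=b[b]_bcb   (q3,b)→(q1,b,left)
state=q1 head=0 tape=[b]b_bcb   (q1,b)→(q2,_,right)
state=q2 head=1 tape=_[b]_bcb   (q2,b)→(q1,b,right)
state=q1 head=2 tape=_b[_]bcb   (q1,_)→(q3,b,right)
state=q3 head=3 tape=_bb[b]cb   (q3,b)→(q1,b,left)
state=q1 head=2 tape=_b[b]bcb   (q1,b)→(q2,_,right)
state=q2 head=3 tape=_b_[b]cb   (q2,b)→(q1,b,right)
state=q1 head=4 tape=_b_b[c]b   (q1,c)→(q0,b,right)
state=q0 head=5 tape=_b_bb[b]
After 15 steps: state q0, head at 5, tape b_bbb.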